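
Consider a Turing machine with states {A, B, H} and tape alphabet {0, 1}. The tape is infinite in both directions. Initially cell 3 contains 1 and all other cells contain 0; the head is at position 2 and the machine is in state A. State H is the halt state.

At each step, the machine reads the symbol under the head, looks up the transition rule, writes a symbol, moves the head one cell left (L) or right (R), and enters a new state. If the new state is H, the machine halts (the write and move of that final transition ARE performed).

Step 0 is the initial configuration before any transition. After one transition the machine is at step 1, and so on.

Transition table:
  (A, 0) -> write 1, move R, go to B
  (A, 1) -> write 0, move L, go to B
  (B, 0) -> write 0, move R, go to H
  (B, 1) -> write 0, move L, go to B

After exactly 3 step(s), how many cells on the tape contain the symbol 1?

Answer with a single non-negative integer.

Step 1: in state A at pos 2, read 0 -> (A,0)->write 1,move R,goto B. Now: state=B, head=3, tape[1..4]=0110 (head:   ^)
Step 2: in state B at pos 3, read 1 -> (B,1)->write 0,move L,goto B. Now: state=B, head=2, tape[1..4]=0100 (head:  ^)
Step 3: in state B at pos 2, read 1 -> (B,1)->write 0,move L,goto B. Now: state=B, head=1, tape[0..4]=00000 (head:  ^)
No cell contains 1 after step 3 -> 0 cell(s)

Answer: 0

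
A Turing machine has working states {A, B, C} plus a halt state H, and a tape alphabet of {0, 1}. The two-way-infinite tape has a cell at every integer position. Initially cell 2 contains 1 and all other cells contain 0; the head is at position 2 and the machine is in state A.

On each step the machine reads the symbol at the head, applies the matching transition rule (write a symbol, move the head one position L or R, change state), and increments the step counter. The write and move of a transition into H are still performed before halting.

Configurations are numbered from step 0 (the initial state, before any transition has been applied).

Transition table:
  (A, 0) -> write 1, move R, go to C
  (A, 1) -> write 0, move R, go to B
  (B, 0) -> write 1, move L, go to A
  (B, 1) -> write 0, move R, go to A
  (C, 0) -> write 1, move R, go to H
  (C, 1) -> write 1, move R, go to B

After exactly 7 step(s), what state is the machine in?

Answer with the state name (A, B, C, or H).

Step 1: in state A at pos 2, read 1 -> (A,1)->write 0,move R,goto B. Now: state=B, head=3, tape[1..4]=0000 (head:   ^)
Step 2: in state B at pos 3, read 0 -> (B,0)->write 1,move L,goto A. Now: state=A, head=2, tape[1..4]=0010 (head:  ^)
Step 3: in state A at pos 2, read 0 -> (A,0)->write 1,move R,goto C. Now: state=C, head=3, tape[1..4]=0110 (head:   ^)
Step 4: in state C at pos 3, read 1 -> (C,1)->write 1,move R,goto B. Now: state=B, head=4, tape[1..5]=01100 (head:    ^)
Step 5: in state B at pos 4, read 0 -> (B,0)->write 1,move L,goto A. Now: state=A, head=3, tape[1..5]=01110 (head:   ^)
Step 6: in state A at pos 3, read 1 -> (A,1)->write 0,move R,goto B. Now: state=B, head=4, tape[1..5]=01010 (head:    ^)
Step 7: in state B at pos 4, read 1 -> (B,1)->write 0,move R,goto A. Now: state=A, head=5, tape[1..6]=010000 (head:     ^)

Answer: A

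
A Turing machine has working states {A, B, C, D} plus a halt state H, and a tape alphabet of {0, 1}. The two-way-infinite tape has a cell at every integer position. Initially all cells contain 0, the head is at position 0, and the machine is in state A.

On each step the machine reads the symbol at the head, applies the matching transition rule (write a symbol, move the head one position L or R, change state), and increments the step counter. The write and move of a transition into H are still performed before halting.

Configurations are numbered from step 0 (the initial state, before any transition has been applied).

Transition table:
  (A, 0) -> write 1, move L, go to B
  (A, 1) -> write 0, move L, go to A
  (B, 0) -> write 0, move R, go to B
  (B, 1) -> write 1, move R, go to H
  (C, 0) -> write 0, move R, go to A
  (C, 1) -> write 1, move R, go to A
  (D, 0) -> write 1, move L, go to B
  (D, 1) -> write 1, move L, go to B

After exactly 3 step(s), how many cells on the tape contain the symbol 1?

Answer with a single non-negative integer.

Step 1: in state A at pos 0, read 0 -> (A,0)->write 1,move L,goto B. Now: state=B, head=-1, tape[-2..1]=0010 (head:  ^)
Step 2: in state B at pos -1, read 0 -> (B,0)->write 0,move R,goto B. Now: state=B, head=0, tape[-2..1]=0010 (head:   ^)
Step 3: in state B at pos 0, read 1 -> (B,1)->write 1,move R,goto H. Now: state=H, head=1, tape[-2..2]=00100 (head:    ^)
Cells containing 1 after step 3: {0} -> 1 cell(s)

Answer: 1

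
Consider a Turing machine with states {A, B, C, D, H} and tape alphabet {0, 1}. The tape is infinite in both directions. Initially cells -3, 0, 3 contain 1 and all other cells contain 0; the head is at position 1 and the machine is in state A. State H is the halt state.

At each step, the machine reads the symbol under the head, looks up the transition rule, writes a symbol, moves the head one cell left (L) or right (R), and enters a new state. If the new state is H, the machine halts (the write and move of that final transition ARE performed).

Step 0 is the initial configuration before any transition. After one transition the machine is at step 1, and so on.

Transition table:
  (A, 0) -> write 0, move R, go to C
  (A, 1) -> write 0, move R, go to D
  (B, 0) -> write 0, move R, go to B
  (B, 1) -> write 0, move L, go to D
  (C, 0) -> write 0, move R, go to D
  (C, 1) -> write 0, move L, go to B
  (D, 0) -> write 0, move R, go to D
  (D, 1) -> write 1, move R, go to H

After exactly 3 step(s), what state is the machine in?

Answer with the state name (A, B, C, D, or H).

Step 1: in state A at pos 1, read 0 -> (A,0)->write 0,move R,goto C. Now: state=C, head=2, tape[-4..4]=010010010 (head:       ^)
Step 2: in state C at pos 2, read 0 -> (C,0)->write 0,move R,goto D. Now: state=D, head=3, tape[-4..4]=010010010 (head:        ^)
Step 3: in state D at pos 3, read 1 -> (D,1)->write 1,move R,goto H. Now: state=H, head=4, tape[-4..5]=0100100100 (head:         ^)

Answer: H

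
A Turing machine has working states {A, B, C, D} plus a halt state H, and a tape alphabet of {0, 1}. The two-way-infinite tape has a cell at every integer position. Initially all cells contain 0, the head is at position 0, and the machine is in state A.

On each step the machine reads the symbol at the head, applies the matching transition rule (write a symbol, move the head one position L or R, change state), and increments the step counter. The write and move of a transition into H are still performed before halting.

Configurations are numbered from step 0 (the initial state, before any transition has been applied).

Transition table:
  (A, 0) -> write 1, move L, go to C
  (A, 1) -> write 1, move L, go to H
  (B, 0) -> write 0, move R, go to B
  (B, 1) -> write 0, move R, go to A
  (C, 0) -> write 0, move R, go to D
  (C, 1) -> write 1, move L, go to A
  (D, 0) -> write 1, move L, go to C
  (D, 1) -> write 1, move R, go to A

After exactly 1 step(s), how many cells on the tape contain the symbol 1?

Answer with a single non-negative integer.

Answer: 1

Derivation:
Step 1: in state A at pos 0, read 0 -> (A,0)->write 1,move L,goto C. Now: state=C, head=-1, tape[-2..1]=0010 (head:  ^)
Cells containing 1 after step 1: {0} -> 1 cell(s)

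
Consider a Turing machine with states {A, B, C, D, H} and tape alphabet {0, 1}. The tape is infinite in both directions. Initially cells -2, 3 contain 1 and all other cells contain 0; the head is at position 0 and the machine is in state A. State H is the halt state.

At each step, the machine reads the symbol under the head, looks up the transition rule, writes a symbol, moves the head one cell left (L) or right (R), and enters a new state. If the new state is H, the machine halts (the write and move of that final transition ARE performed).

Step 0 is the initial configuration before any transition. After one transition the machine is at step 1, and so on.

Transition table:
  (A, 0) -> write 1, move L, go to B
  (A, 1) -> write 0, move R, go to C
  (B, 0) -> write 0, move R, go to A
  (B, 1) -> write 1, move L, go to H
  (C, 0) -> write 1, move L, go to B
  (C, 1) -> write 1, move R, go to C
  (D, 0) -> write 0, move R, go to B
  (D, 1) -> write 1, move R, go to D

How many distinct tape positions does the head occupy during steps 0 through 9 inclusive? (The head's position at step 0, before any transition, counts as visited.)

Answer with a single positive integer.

Answer: 5

Derivation:
Step 1: in state A at pos 0, read 0 -> (A,0)->write 1,move L,goto B. Now: state=B, head=-1, tape[-3..4]=01010010 (head:   ^)
Step 2: in state B at pos -1, read 0 -> (B,0)->write 0,move R,goto A. Now: state=A, head=0, tape[-3..4]=01010010 (head:    ^)
Step 3: in state A at pos 0, read 1 -> (A,1)->write 0,move R,goto C. Now: state=C, head=1, tape[-3..4]=01000010 (head:     ^)
Step 4: in state C at pos 1, read 0 -> (C,0)->write 1,move L,goto B. Now: state=B, head=0, tape[-3..4]=01001010 (head:    ^)
Step 5: in state B at pos 0, read 0 -> (B,0)->write 0,move R,goto A. Now: state=A, head=1, tape[-3..4]=01001010 (head:     ^)
Step 6: in state A at pos 1, read 1 -> (A,1)->write 0,move R,goto C. Now: state=C, head=2, tape[-3..4]=01000010 (head:      ^)
Step 7: in state C at pos 2, read 0 -> (C,0)->write 1,move L,goto B. Now: state=B, head=1, tape[-3..4]=01000110 (head:     ^)
Step 8: in state B at pos 1, read 0 -> (B,0)->write 0,move R,goto A. Now: state=A, head=2, tape[-3..4]=01000110 (head:      ^)
Step 9: in state A at pos 2, read 1 -> (A,1)->write 0,move R,goto C. Now: state=C, head=3, tape[-3..4]=01000010 (head:       ^)
Head positions at steps 0..9: starting at 0, distinct positions visited = {-1, 0, 1, 2, 3} -> 5 position(s)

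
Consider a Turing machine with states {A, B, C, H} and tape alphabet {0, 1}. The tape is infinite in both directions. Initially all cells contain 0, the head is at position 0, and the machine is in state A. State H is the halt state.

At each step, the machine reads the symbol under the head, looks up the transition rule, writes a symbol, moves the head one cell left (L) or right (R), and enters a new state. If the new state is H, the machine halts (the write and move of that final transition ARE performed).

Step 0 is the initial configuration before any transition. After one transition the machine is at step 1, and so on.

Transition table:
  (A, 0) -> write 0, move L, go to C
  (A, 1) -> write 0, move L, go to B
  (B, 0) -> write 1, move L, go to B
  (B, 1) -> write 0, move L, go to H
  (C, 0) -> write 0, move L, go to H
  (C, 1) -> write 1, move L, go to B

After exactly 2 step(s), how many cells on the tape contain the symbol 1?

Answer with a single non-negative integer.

Step 1: in state A at pos 0, read 0 -> (A,0)->write 0,move L,goto C. Now: state=C, head=-1, tape[-2..1]=0000 (head:  ^)
Step 2: in state C at pos -1, read 0 -> (C,0)->write 0,move L,goto H. Now: state=H, head=-2, tape[-3..1]=00000 (head:  ^)
No cell contains 1 after step 2 -> 0 cell(s)

Answer: 0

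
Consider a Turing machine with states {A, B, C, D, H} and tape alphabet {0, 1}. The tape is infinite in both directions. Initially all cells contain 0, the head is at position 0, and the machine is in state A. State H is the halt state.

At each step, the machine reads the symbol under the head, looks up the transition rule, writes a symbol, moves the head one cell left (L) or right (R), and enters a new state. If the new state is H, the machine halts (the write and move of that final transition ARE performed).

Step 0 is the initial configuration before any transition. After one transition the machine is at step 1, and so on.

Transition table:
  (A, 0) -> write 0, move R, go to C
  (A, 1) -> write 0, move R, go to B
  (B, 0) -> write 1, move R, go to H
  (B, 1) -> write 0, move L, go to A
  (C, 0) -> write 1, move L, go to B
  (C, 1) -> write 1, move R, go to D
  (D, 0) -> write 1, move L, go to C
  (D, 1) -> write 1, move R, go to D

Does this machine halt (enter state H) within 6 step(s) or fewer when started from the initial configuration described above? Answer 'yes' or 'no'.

Step 1: in state A at pos 0, read 0 -> (A,0)->write 0,move R,goto C. Now: state=C, head=1, tape[-1..2]=0000 (head:   ^)
Step 2: in state C at pos 1, read 0 -> (C,0)->write 1,move L,goto B. Now: state=B, head=0, tape[-1..2]=0010 (head:  ^)
Step 3: in state B at pos 0, read 0 -> (B,0)->write 1,move R,goto H. Now: state=H, head=1, tape[-1..2]=0110 (head:   ^)
State H reached at step 3; 3 <= 6 -> yes

Answer: yes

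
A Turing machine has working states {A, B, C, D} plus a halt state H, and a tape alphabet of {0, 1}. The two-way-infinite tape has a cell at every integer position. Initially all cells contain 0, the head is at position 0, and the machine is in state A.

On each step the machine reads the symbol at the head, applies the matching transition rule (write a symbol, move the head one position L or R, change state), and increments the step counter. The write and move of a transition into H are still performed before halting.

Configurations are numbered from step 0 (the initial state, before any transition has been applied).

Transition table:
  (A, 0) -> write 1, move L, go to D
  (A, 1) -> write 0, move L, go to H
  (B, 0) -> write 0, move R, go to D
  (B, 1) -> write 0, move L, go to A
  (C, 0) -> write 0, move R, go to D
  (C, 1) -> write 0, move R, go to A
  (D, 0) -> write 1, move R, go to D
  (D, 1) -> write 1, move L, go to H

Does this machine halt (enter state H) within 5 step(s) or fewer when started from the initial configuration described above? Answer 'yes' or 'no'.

Answer: yes

Derivation:
Step 1: in state A at pos 0, read 0 -> (A,0)->write 1,move L,goto D. Now: state=D, head=-1, tape[-2..1]=0010 (head:  ^)
Step 2: in state D at pos -1, read 0 -> (D,0)->write 1,move R,goto D. Now: state=D, head=0, tape[-2..1]=0110 (head:   ^)
Step 3: in state D at pos 0, read 1 -> (D,1)->write 1,move L,goto H. Now: state=H, head=-1, tape[-2..1]=0110 (head:  ^)
State H reached at step 3; 3 <= 5 -> yes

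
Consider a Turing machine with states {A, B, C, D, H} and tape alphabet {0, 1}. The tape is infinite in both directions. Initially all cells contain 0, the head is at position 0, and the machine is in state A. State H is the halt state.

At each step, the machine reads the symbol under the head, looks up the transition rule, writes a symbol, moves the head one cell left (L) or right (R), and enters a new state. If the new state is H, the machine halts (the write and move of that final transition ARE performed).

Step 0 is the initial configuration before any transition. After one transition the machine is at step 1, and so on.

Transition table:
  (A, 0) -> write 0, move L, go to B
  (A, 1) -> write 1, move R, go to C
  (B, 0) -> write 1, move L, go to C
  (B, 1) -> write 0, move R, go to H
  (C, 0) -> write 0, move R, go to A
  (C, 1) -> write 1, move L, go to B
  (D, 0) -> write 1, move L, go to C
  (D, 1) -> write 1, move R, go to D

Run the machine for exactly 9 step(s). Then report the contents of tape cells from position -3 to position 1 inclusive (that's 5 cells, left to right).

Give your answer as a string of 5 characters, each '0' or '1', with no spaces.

Answer: 01110

Derivation:
Step 1: in state A at pos 0, read 0 -> (A,0)->write 0,move L,goto B. Now: state=B, head=-1, tape[-2..1]=0000 (head:  ^)
Step 2: in state B at pos -1, read 0 -> (B,0)->write 1,move L,goto C. Now: state=C, head=-2, tape[-3..1]=00100 (head:  ^)
Step 3: in state C at pos -2, read 0 -> (C,0)->write 0,move R,goto A. Now: state=A, head=-1, tape[-3..1]=00100 (head:   ^)
Step 4: in state A at pos -1, read 1 -> (A,1)->write 1,move R,goto C. Now: state=C, head=0, tape[-3..1]=00100 (head:    ^)
Step 5: in state C at pos 0, read 0 -> (C,0)->write 0,move R,goto A. Now: state=A, head=1, tape[-3..2]=001000 (head:     ^)
Step 6: in state A at pos 1, read 0 -> (A,0)->write 0,move L,goto B. Now: state=B, head=0, tape[-3..2]=001000 (head:    ^)
Step 7: in state B at pos 0, read 0 -> (B,0)->write 1,move L,goto C. Now: state=C, head=-1, tape[-3..2]=001100 (head:   ^)
Step 8: in state C at pos -1, read 1 -> (C,1)->write 1,move L,goto B. Now: state=B, head=-2, tape[-3..2]=001100 (head:  ^)
Step 9: in state B at pos -2, read 0 -> (B,0)->write 1,move L,goto C. Now: state=C, head=-3, tape[-4..2]=0011100 (head:  ^)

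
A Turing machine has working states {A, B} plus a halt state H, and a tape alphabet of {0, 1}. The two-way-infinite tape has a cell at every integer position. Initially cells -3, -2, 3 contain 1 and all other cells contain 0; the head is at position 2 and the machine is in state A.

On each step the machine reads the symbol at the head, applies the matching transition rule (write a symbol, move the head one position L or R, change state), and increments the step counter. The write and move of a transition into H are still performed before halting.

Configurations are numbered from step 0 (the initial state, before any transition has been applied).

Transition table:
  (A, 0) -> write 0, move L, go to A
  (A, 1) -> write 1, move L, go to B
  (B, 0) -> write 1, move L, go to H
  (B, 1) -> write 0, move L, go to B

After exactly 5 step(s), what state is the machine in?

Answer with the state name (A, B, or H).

Answer: B

Derivation:
Step 1: in state A at pos 2, read 0 -> (A,0)->write 0,move L,goto A. Now: state=A, head=1, tape[-4..4]=011000010 (head:      ^)
Step 2: in state A at pos 1, read 0 -> (A,0)->write 0,move L,goto A. Now: state=A, head=0, tape[-4..4]=011000010 (head:     ^)
Step 3: in state A at pos 0, read 0 -> (A,0)->write 0,move L,goto A. Now: state=A, head=-1, tape[-4..4]=011000010 (head:    ^)
Step 4: in state A at pos -1, read 0 -> (A,0)->write 0,move L,goto A. Now: state=A, head=-2, tape[-4..4]=011000010 (head:   ^)
Step 5: in state A at pos -2, read 1 -> (A,1)->write 1,move L,goto B. Now: state=B, head=-3, tape[-4..4]=011000010 (head:  ^)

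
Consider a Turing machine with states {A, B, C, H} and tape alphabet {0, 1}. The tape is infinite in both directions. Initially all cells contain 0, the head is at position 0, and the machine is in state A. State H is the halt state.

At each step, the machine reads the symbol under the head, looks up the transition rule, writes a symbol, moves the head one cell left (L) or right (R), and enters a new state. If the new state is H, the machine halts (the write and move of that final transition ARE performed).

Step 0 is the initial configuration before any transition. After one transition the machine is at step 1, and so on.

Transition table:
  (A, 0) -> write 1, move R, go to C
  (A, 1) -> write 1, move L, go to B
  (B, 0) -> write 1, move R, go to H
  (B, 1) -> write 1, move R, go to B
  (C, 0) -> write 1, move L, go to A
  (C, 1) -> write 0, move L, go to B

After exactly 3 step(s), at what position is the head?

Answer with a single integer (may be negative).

Answer: -1

Derivation:
Step 1: in state A at pos 0, read 0 -> (A,0)->write 1,move R,goto C. Now: state=C, head=1, tape[-1..2]=0100 (head:   ^)
Step 2: in state C at pos 1, read 0 -> (C,0)->write 1,move L,goto A. Now: state=A, head=0, tape[-1..2]=0110 (head:  ^)
Step 3: in state A at pos 0, read 1 -> (A,1)->write 1,move L,goto B. Now: state=B, head=-1, tape[-2..2]=00110 (head:  ^)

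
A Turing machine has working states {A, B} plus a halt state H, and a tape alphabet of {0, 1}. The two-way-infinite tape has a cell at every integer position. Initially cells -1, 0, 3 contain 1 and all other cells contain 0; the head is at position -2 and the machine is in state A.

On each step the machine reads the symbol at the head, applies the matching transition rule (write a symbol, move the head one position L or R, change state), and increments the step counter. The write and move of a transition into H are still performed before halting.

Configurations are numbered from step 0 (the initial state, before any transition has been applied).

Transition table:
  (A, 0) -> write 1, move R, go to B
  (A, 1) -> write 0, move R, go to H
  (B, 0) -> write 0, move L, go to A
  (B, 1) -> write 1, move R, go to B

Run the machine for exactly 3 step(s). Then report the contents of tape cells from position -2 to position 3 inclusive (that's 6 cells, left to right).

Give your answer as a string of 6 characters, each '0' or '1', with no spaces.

Step 1: in state A at pos -2, read 0 -> (A,0)->write 1,move R,goto B. Now: state=B, head=-1, tape[-3..4]=01110010 (head:   ^)
Step 2: in state B at pos -1, read 1 -> (B,1)->write 1,move R,goto B. Now: state=B, head=0, tape[-3..4]=01110010 (head:    ^)
Step 3: in state B at pos 0, read 1 -> (B,1)->write 1,move R,goto B. Now: state=B, head=1, tape[-3..4]=01110010 (head:     ^)

Answer: 111001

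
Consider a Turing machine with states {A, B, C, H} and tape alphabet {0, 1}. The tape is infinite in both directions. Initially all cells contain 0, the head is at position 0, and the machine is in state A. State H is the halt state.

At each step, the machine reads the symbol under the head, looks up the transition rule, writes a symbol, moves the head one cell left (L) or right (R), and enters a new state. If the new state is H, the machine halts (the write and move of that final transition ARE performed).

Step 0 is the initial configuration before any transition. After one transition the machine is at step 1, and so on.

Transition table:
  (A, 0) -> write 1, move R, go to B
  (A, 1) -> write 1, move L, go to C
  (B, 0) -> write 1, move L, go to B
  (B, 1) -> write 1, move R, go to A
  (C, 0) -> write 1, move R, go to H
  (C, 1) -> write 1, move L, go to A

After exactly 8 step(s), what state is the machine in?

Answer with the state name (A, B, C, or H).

Answer: C

Derivation:
Step 1: in state A at pos 0, read 0 -> (A,0)->write 1,move R,goto B. Now: state=B, head=1, tape[-1..2]=0100 (head:   ^)
Step 2: in state B at pos 1, read 0 -> (B,0)->write 1,move L,goto B. Now: state=B, head=0, tape[-1..2]=0110 (head:  ^)
Step 3: in state B at pos 0, read 1 -> (B,1)->write 1,move R,goto A. Now: state=A, head=1, tape[-1..2]=0110 (head:   ^)
Step 4: in state A at pos 1, read 1 -> (A,1)->write 1,move L,goto C. Now: state=C, head=0, tape[-1..2]=0110 (head:  ^)
Step 5: in state C at pos 0, read 1 -> (C,1)->write 1,move L,goto A. Now: state=A, head=-1, tape[-2..2]=00110 (head:  ^)
Step 6: in state A at pos -1, read 0 -> (A,0)->write 1,move R,goto B. Now: state=B, head=0, tape[-2..2]=01110 (head:   ^)
Step 7: in state B at pos 0, read 1 -> (B,1)->write 1,move R,goto A. Now: state=A, head=1, tape[-2..2]=01110 (head:    ^)
Step 8: in state A at pos 1, read 1 -> (A,1)->write 1,move L,goto C. Now: state=C, head=0, tape[-2..2]=01110 (head:   ^)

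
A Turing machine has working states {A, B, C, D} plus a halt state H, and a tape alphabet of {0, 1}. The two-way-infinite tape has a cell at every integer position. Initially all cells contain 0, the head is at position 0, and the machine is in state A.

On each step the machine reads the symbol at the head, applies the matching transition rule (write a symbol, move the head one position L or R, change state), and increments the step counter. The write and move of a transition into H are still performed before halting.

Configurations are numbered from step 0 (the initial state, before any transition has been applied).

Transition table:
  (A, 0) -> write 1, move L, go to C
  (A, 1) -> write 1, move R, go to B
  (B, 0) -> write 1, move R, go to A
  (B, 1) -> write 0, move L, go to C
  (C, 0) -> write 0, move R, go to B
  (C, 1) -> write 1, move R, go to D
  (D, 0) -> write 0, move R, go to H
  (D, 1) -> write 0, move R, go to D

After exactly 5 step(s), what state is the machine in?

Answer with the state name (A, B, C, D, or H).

Step 1: in state A at pos 0, read 0 -> (A,0)->write 1,move L,goto C. Now: state=C, head=-1, tape[-2..1]=0010 (head:  ^)
Step 2: in state C at pos -1, read 0 -> (C,0)->write 0,move R,goto B. Now: state=B, head=0, tape[-2..1]=0010 (head:   ^)
Step 3: in state B at pos 0, read 1 -> (B,1)->write 0,move L,goto C. Now: state=C, head=-1, tape[-2..1]=0000 (head:  ^)
Step 4: in state C at pos -1, read 0 -> (C,0)->write 0,move R,goto B. Now: state=B, head=0, tape[-2..1]=0000 (head:   ^)
Step 5: in state B at pos 0, read 0 -> (B,0)->write 1,move R,goto A. Now: state=A, head=1, tape[-2..2]=00100 (head:    ^)

Answer: A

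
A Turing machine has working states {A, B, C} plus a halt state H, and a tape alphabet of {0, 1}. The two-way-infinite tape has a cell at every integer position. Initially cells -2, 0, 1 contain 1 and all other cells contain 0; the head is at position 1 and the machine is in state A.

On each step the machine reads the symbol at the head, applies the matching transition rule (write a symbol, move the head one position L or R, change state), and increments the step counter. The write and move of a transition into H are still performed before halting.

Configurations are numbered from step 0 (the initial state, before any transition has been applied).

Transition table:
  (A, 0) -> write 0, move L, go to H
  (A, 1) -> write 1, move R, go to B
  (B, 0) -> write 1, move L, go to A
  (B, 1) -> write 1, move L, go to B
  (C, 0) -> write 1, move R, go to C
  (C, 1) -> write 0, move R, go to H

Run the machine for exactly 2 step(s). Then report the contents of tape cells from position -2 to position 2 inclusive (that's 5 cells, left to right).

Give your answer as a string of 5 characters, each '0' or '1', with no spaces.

Step 1: in state A at pos 1, read 1 -> (A,1)->write 1,move R,goto B. Now: state=B, head=2, tape[-3..3]=0101100 (head:      ^)
Step 2: in state B at pos 2, read 0 -> (B,0)->write 1,move L,goto A. Now: state=A, head=1, tape[-3..3]=0101110 (head:     ^)

Answer: 10111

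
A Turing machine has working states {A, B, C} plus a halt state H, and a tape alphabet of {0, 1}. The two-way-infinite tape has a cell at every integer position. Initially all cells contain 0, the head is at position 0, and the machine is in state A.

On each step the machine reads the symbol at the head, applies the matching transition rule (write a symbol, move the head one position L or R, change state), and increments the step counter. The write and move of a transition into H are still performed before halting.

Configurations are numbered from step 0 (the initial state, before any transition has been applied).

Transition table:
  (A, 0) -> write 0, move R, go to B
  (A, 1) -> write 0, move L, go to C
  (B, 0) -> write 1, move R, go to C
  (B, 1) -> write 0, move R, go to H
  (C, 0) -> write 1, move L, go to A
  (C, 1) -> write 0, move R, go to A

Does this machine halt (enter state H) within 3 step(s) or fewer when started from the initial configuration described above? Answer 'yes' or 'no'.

Step 1: in state A at pos 0, read 0 -> (A,0)->write 0,move R,goto B. Now: state=B, head=1, tape[-1..2]=0000 (head:   ^)
Step 2: in state B at pos 1, read 0 -> (B,0)->write 1,move R,goto C. Now: state=C, head=2, tape[-1..3]=00100 (head:    ^)
Step 3: in state C at pos 2, read 0 -> (C,0)->write 1,move L,goto A. Now: state=A, head=1, tape[-1..3]=00110 (head:   ^)
After 3 step(s): state = A (not H) -> not halted within 3 -> no

Answer: no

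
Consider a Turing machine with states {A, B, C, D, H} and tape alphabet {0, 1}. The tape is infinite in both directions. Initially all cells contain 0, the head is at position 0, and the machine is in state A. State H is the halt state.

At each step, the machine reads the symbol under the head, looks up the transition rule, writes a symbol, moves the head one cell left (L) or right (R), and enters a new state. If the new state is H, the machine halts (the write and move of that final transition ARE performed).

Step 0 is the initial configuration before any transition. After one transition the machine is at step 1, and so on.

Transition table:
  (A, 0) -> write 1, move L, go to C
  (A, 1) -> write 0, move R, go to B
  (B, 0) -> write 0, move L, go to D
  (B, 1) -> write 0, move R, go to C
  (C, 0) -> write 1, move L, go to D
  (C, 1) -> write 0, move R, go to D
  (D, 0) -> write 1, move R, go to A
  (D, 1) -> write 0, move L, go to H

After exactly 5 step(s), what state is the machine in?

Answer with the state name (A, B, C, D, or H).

Step 1: in state A at pos 0, read 0 -> (A,0)->write 1,move L,goto C. Now: state=C, head=-1, tape[-2..1]=0010 (head:  ^)
Step 2: in state C at pos -1, read 0 -> (C,0)->write 1,move L,goto D. Now: state=D, head=-2, tape[-3..1]=00110 (head:  ^)
Step 3: in state D at pos -2, read 0 -> (D,0)->write 1,move R,goto A. Now: state=A, head=-1, tape[-3..1]=01110 (head:   ^)
Step 4: in state A at pos -1, read 1 -> (A,1)->write 0,move R,goto B. Now: state=B, head=0, tape[-3..1]=01010 (head:    ^)
Step 5: in state B at pos 0, read 1 -> (B,1)->write 0,move R,goto C. Now: state=C, head=1, tape[-3..2]=010000 (head:     ^)

Answer: C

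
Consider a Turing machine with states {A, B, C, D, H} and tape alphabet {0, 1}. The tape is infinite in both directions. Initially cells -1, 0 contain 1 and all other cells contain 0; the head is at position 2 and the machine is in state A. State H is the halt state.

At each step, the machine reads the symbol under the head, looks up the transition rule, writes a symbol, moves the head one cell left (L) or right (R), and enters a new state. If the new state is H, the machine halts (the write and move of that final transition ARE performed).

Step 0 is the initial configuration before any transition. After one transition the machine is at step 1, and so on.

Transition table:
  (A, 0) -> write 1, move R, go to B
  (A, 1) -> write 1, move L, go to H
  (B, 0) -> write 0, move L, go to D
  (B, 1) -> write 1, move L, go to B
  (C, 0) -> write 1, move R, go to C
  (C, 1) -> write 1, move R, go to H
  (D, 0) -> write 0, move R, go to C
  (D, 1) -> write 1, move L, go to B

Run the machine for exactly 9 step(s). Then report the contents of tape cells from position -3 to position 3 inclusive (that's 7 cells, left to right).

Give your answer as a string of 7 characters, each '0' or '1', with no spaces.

Answer: 0111010

Derivation:
Step 1: in state A at pos 2, read 0 -> (A,0)->write 1,move R,goto B. Now: state=B, head=3, tape[-2..4]=0110100 (head:      ^)
Step 2: in state B at pos 3, read 0 -> (B,0)->write 0,move L,goto D. Now: state=D, head=2, tape[-2..4]=0110100 (head:     ^)
Step 3: in state D at pos 2, read 1 -> (D,1)->write 1,move L,goto B. Now: state=B, head=1, tape[-2..4]=0110100 (head:    ^)
Step 4: in state B at pos 1, read 0 -> (B,0)->write 0,move L,goto D. Now: state=D, head=0, tape[-2..4]=0110100 (head:   ^)
Step 5: in state D at pos 0, read 1 -> (D,1)->write 1,move L,goto B. Now: state=B, head=-1, tape[-2..4]=0110100 (head:  ^)
Step 6: in state B at pos -1, read 1 -> (B,1)->write 1,move L,goto B. Now: state=B, head=-2, tape[-3..4]=00110100 (head:  ^)
Step 7: in state B at pos -2, read 0 -> (B,0)->write 0,move L,goto D. Now: state=D, head=-3, tape[-4..4]=000110100 (head:  ^)
Step 8: in state D at pos -3, read 0 -> (D,0)->write 0,move R,goto C. Now: state=C, head=-2, tape[-4..4]=000110100 (head:   ^)
Step 9: in state C at pos -2, read 0 -> (C,0)->write 1,move R,goto C. Now: state=C, head=-1, tape[-4..4]=001110100 (head:    ^)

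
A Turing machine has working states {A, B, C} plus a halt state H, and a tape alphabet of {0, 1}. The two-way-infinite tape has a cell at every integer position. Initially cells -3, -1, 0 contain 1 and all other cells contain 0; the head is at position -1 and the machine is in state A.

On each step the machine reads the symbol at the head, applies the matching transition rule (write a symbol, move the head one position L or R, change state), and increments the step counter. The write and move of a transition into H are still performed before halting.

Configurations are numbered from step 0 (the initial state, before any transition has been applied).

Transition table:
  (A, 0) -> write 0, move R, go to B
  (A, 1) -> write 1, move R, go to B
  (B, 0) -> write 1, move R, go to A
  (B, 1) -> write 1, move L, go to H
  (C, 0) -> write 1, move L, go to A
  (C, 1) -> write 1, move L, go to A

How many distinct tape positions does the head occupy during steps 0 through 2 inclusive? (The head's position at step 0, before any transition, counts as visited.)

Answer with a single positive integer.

Step 1: in state A at pos -1, read 1 -> (A,1)->write 1,move R,goto B. Now: state=B, head=0, tape[-4..1]=010110 (head:     ^)
Step 2: in state B at pos 0, read 1 -> (B,1)->write 1,move L,goto H. Now: state=H, head=-1, tape[-4..1]=010110 (head:    ^)
Head positions at steps 0..2: starting at -1, distinct positions visited = {-1, 0} -> 2 position(s)

Answer: 2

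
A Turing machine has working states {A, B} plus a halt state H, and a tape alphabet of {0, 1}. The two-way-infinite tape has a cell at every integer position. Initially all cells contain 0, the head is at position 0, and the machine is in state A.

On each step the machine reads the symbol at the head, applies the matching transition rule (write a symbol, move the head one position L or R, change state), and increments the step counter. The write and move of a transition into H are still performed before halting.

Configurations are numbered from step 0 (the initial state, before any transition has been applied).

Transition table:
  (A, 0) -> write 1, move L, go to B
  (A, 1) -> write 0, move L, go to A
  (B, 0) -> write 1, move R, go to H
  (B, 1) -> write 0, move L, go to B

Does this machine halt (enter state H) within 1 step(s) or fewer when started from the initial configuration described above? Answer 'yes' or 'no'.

Answer: no

Derivation:
Step 1: in state A at pos 0, read 0 -> (A,0)->write 1,move L,goto B. Now: state=B, head=-1, tape[-2..1]=0010 (head:  ^)
After 1 step(s): state = B (not H) -> not halted within 1 -> no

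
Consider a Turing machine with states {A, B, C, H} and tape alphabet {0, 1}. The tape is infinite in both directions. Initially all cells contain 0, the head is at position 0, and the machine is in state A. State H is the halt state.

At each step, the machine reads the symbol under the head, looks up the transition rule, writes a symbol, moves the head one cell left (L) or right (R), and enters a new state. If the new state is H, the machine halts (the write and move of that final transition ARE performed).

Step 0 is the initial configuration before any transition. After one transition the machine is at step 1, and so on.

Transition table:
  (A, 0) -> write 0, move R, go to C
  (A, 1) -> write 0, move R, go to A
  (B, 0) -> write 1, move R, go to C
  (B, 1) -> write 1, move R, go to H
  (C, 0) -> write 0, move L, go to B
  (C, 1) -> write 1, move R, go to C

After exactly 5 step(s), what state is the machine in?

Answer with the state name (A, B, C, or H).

Answer: H

Derivation:
Step 1: in state A at pos 0, read 0 -> (A,0)->write 0,move R,goto C. Now: state=C, head=1, tape[-1..2]=0000 (head:   ^)
Step 2: in state C at pos 1, read 0 -> (C,0)->write 0,move L,goto B. Now: state=B, head=0, tape[-1..2]=0000 (head:  ^)
Step 3: in state B at pos 0, read 0 -> (B,0)->write 1,move R,goto C. Now: state=C, head=1, tape[-1..2]=0100 (head:   ^)
Step 4: in state C at pos 1, read 0 -> (C,0)->write 0,move L,goto B. Now: state=B, head=0, tape[-1..2]=0100 (head:  ^)
Step 5: in state B at pos 0, read 1 -> (B,1)->write 1,move R,goto H. Now: state=H, head=1, tape[-1..2]=0100 (head:   ^)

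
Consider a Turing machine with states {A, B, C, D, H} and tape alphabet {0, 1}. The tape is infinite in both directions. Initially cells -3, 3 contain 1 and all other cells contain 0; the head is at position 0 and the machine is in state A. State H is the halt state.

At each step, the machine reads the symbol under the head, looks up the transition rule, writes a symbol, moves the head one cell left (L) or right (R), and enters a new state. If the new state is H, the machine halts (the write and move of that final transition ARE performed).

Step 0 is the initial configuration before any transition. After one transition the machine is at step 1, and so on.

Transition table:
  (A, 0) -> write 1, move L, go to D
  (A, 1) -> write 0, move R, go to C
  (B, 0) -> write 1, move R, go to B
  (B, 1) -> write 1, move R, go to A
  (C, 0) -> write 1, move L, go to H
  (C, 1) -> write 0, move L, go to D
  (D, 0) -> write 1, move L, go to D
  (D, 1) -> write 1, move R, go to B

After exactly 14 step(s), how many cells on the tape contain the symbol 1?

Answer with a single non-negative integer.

Answer: 6

Derivation:
Step 1: in state A at pos 0, read 0 -> (A,0)->write 1,move L,goto D. Now: state=D, head=-1, tape[-4..4]=010010010 (head:    ^)
Step 2: in state D at pos -1, read 0 -> (D,0)->write 1,move L,goto D. Now: state=D, head=-2, tape[-4..4]=010110010 (head:   ^)
Step 3: in state D at pos -2, read 0 -> (D,0)->write 1,move L,goto D. Now: state=D, head=-3, tape[-4..4]=011110010 (head:  ^)
Step 4: in state D at pos -3, read 1 -> (D,1)->write 1,move R,goto B. Now: state=B, head=-2, tape[-4..4]=011110010 (head:   ^)
Step 5: in state B at pos -2, read 1 -> (B,1)->write 1,move R,goto A. Now: state=A, head=-1, tape[-4..4]=011110010 (head:    ^)
Step 6: in state A at pos -1, read 1 -> (A,1)->write 0,move R,goto C. Now: state=C, head=0, tape[-4..4]=011010010 (head:     ^)
Step 7: in state C at pos 0, read 1 -> (C,1)->write 0,move L,goto D. Now: state=D, head=-1, tape[-4..4]=011000010 (head:    ^)
Step 8: in state D at pos -1, read 0 -> (D,0)->write 1,move L,goto D. Now: state=D, head=-2, tape[-4..4]=011100010 (head:   ^)
Step 9: in state D at pos -2, read 1 -> (D,1)->write 1,move R,goto B. Now: state=B, head=-1, tape[-4..4]=011100010 (head:    ^)
Step 10: in state B at pos -1, read 1 -> (B,1)->write 1,move R,goto A. Now: state=A, head=0, tape[-4..4]=011100010 (head:     ^)
Step 11: in state A at pos 0, read 0 -> (A,0)->write 1,move L,goto D. Now: state=D, head=-1, tape[-4..4]=011110010 (head:    ^)
Step 12: in state D at pos -1, read 1 -> (D,1)->write 1,move R,goto B. Now: state=B, head=0, tape[-4..4]=011110010 (head:     ^)
Step 13: in state B at pos 0, read 1 -> (B,1)->write 1,move R,goto A. Now: state=A, head=1, tape[-4..4]=011110010 (head:      ^)
Step 14: in state A at pos 1, read 0 -> (A,0)->write 1,move L,goto D. Now: state=D, head=0, tape[-4..4]=011111010 (head:     ^)
Cells containing 1 after step 14: {-3, -2, -1, 0, 1, 3} -> 6 cell(s)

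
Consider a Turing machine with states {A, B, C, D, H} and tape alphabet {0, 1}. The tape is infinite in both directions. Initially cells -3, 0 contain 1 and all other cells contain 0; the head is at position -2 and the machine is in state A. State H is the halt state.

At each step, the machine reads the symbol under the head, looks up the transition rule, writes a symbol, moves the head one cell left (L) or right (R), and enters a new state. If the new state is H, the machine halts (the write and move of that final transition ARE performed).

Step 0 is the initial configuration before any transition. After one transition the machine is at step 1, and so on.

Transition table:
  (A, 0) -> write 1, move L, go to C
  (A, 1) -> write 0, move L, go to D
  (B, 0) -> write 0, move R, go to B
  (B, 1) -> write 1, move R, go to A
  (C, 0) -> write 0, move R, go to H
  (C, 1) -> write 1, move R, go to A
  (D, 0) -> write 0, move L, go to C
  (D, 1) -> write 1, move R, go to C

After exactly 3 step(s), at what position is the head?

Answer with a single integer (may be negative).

Step 1: in state A at pos -2, read 0 -> (A,0)->write 1,move L,goto C. Now: state=C, head=-3, tape[-4..1]=011010 (head:  ^)
Step 2: in state C at pos -3, read 1 -> (C,1)->write 1,move R,goto A. Now: state=A, head=-2, tape[-4..1]=011010 (head:   ^)
Step 3: in state A at pos -2, read 1 -> (A,1)->write 0,move L,goto D. Now: state=D, head=-3, tape[-4..1]=010010 (head:  ^)

Answer: -3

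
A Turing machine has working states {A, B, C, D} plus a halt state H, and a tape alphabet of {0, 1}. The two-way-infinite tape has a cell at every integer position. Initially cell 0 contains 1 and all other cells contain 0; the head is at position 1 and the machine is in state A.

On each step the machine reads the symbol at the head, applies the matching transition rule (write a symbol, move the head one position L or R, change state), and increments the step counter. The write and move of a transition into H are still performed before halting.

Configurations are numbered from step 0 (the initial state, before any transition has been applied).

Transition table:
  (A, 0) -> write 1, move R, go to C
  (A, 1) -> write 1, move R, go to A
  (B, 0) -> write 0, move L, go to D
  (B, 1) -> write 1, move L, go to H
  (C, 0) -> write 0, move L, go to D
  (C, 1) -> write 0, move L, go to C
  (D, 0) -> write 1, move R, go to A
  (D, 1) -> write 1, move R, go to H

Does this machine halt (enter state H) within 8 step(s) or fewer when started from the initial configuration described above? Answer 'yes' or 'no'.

Step 1: in state A at pos 1, read 0 -> (A,0)->write 1,move R,goto C. Now: state=C, head=2, tape[-1..3]=01100 (head:    ^)
Step 2: in state C at pos 2, read 0 -> (C,0)->write 0,move L,goto D. Now: state=D, head=1, tape[-1..3]=01100 (head:   ^)
Step 3: in state D at pos 1, read 1 -> (D,1)->write 1,move R,goto H. Now: state=H, head=2, tape[-1..3]=01100 (head:    ^)
State H reached at step 3; 3 <= 8 -> yes

Answer: yes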